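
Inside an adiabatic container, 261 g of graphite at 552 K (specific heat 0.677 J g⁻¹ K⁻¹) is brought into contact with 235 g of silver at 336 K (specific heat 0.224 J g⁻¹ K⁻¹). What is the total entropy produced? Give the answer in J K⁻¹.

ΔS_total = 4.55 J/K

Energy balance: T_f = (m₁c₁T₁ + m₂c₂T₂)/(m₁c₁ + m₂c₂) = 502.42 K.
ΔS₁ = m₁c₁ ln(T_f/T₁) = 176.697 × ln(502.42/552) = -16.63 J/K.
ΔS₂ = m₂c₂ ln(T_f/T₂) = 52.64 × ln(502.42/336) = 21.18 J/K.
ΔS_total = -16.63 + 21.18 = 4.55 J/K.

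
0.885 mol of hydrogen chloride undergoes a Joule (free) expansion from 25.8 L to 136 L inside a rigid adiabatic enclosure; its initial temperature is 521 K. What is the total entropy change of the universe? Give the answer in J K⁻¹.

No heat is exchanged and no work is done, so the ideal-gas temperature stays constant.
Entropy is a state function; using a reversible isothermal path, ΔS_gas = nR ln(V₂/V₁) = 0.885 × 8.314 × ln(136/25.8) = 12.2 J/K.
The insulated surroundings exchange no heat, so ΔS_surr = 0 and ΔS_universe = ΔS_gas.

ΔS_universe = 12.2 J/K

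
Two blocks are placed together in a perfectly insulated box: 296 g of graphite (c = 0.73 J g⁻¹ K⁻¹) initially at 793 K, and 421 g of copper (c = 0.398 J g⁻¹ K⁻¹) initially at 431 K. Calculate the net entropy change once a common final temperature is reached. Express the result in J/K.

ΔS_total = 16.9 J/K

Energy balance: T_f = (m₁c₁T₁ + m₂c₂T₂)/(m₁c₁ + m₂c₂) = 634.89 K.
ΔS₁ = m₁c₁ ln(T_f/T₁) = 216.08 × ln(634.89/793) = -48.05 J/K.
ΔS₂ = m₂c₂ ln(T_f/T₂) = 167.558 × ln(634.89/431) = 64.9 J/K.
ΔS_total = -48.05 + 64.9 = 16.9 J/K.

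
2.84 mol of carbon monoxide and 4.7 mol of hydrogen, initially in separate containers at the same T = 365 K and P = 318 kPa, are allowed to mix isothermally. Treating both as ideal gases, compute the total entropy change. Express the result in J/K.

Mole fractions: x_A = 2.84/7.54 = 0.377, x_B = 0.623.
ΔS_mix = −R(n_A ln x_A + n_B ln x_B) = −8.314 × (2.84 ln 0.377 + 4.7 ln 0.623) = 41.5 J/K.

ΔS_mix = 41.5 J/K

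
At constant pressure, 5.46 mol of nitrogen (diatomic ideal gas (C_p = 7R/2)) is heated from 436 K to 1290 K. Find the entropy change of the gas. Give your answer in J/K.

At constant pressure, ΔS = nC_p ln(T₂/T₁) with C_p = 7R/2 = 29.1 J mol⁻¹ K⁻¹.
ΔS = 5.46 × 29.1 × ln(1290/436) = 172 J/K.

ΔS = 172 J/K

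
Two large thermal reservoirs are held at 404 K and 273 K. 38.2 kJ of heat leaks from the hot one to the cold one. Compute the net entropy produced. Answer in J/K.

ΔS_total = 45.4 J/K

ΔS_hot = −Q/T_H = −38200/404 = -94.55 J/K and ΔS_cold = +Q/T_C = 38200/273 = 139.9 J/K.
ΔS_total = -94.55 + 139.9 = 45.4 J/K, positive as the second law requires.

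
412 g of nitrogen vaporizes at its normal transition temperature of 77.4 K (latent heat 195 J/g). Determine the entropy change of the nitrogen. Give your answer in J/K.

Heat absorbed by the substance: Q = mL = 412 × 195 = 80340 J.
At constant T, ΔS = Q_rev/T = 80340 / 77.4 = 1040 J/K.

ΔS = 1040 J/K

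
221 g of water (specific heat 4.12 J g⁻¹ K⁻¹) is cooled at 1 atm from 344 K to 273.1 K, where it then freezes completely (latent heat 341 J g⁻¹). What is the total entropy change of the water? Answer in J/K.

Cooling step: ΔS₁ = m c ln(T_tr/T_i) = 221 × 4.12 × ln(273.1/344) = -210.2 J/K.
Phase change: ΔS₂ = −mL/T_tr = −221 × 341 / 273.1 = -275.9 J/K.
ΔS_total = (-210.2) + (-275.9) = -486 J/K.

ΔS = -486 J/K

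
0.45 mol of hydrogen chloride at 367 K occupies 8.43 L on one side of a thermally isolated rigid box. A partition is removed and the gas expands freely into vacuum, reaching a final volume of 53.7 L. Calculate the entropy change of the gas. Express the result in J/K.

ΔS_gas = 6.93 J/K

No heat is exchanged and no work is done, so the ideal-gas temperature stays constant.
Entropy is a state function; using a reversible isothermal path, ΔS_gas = nR ln(V₂/V₁) = 0.45 × 8.314 × ln(53.7/8.43) = 6.93 J/K.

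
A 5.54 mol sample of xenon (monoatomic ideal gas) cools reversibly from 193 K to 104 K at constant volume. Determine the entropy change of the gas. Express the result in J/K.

At constant volume, ΔS = nC_V ln(T₂/T₁) with C_V = 3R/2 = 12.47 J mol⁻¹ K⁻¹.
ΔS = 5.54 × 12.47 × ln(104/193) = -42.7 J/K.

ΔS = -42.7 J/K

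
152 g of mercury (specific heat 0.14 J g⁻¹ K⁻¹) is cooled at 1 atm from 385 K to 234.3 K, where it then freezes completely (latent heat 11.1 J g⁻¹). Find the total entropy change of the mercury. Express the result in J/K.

Cooling step: ΔS₁ = m c ln(T_tr/T_i) = 152 × 0.14 × ln(234.3/385) = -10.57 J/K.
Phase change: ΔS₂ = −mL/T_tr = −152 × 11.1 / 234.3 = -7.201 J/K.
ΔS_total = (-10.57) + (-7.201) = -17.8 J/K.

ΔS = -17.8 J/K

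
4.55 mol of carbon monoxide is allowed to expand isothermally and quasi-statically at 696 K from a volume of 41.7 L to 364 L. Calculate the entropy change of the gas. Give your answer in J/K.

For an isothermal ideal gas ΔS_gas = nR ln(V₂/V₁) = 4.55 × 8.314 × ln(364/41.7) = 82 J/K.

ΔS_gas = 82 J/K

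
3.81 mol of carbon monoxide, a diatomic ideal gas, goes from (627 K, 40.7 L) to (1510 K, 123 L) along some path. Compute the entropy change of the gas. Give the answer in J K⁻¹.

ΔS = 105 J/K

Entropy is a state function: ΔS = nC_V ln(T₂/T₁) + nR ln(V₂/V₁), with C_V = 5R/2 = 20.79 J mol⁻¹ K⁻¹ for a diatomic ideal gas.
ΔS = 3.81 × [20.79 × ln(1510/627) + 8.314 × ln(123/40.7)] = 105 J/K.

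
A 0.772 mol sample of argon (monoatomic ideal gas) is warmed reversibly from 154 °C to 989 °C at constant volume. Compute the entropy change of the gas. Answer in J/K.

In kelvin: T₁ = 427.15 K, T₂ = 1262.15 K. At constant volume, ΔS = nC_V ln(T₂/T₁) with C_V = 3R/2 = 12.47 J mol⁻¹ K⁻¹.
ΔS = 0.772 × 12.47 × ln(1262.15/427.15) = 10.4 J/K.

ΔS = 10.4 J/K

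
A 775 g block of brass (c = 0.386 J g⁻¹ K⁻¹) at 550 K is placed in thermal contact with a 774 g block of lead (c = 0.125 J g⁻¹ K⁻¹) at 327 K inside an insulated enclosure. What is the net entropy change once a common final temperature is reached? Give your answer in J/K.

ΔS_total = 9 J/K

Energy balance: T_f = (m₁c₁T₁ + m₂c₂T₂)/(m₁c₁ + m₂c₂) = 495.5 K.
ΔS₁ = m₁c₁ ln(T_f/T₁) = 299.15 × ln(495.5/550) = -31.21 J/K.
ΔS₂ = m₂c₂ ln(T_f/T₂) = 96.75 × ln(495.5/327) = 40.21 J/K.
ΔS_total = -31.21 + 40.21 = 9 J/K.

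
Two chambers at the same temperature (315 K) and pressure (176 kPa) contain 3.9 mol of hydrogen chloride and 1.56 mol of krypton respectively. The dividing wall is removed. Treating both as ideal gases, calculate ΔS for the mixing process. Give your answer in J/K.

Mole fractions: x_A = 3.9/5.46 = 0.714, x_B = 0.286.
ΔS_mix = −R(n_A ln x_A + n_B ln x_B) = −8.314 × (3.9 ln 0.714 + 1.56 ln 0.286) = 27.2 J/K.

ΔS_mix = 27.2 J/K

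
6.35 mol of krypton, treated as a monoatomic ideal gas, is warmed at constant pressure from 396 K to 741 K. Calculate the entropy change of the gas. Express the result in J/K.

At constant pressure, ΔS = nC_p ln(T₂/T₁) with C_p = 5R/2 = 20.79 J mol⁻¹ K⁻¹.
ΔS = 6.35 × 20.79 × ln(741/396) = 82.7 J/K.

ΔS = 82.7 J/K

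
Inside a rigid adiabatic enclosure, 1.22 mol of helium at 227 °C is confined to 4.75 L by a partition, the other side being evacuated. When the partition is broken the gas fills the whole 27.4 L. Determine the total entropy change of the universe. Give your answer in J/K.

ΔS_universe = 17.8 J/K

No heat is exchanged and no work is done, so the ideal-gas temperature stays constant.
Entropy is a state function; using a reversible isothermal path, ΔS_gas = nR ln(V₂/V₁) = 1.22 × 8.314 × ln(27.4/4.75) = 17.8 J/K.
The insulated surroundings exchange no heat, so ΔS_surr = 0 and ΔS_universe = ΔS_gas.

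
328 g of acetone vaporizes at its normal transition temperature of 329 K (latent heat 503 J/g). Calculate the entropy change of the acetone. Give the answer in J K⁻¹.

Heat absorbed by the substance: Q = mL = 328 × 503 = 164984 J.
At constant T, ΔS = Q_rev/T = 164984 / 329 = 501 J/K.

ΔS = 501 J/K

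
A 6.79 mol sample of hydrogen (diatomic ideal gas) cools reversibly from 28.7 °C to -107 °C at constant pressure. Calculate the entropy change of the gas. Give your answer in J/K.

In kelvin: T₁ = 301.85 K, T₂ = 166.15 K. At constant pressure, ΔS = nC_p ln(T₂/T₁) with C_p = 7R/2 = 29.1 J mol⁻¹ K⁻¹.
ΔS = 6.79 × 29.1 × ln(166.15/301.85) = -118 J/K.

ΔS = -118 J/K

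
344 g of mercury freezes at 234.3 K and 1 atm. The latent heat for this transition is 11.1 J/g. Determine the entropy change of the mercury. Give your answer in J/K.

Heat released by the substance: Q = −mL = −344 × 11.1 = −3818.4 J.
At constant T, ΔS = Q_rev/T = −3818.4 / 234.3 = -16.3 J/K.

ΔS = -16.3 J/K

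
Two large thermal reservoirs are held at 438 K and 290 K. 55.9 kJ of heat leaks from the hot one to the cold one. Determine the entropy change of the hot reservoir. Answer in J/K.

ΔS_hot = -128 J/K

The hot reservoir loses heat Q, so ΔS_hot = −Q/T_H = −55900/438 = -128 J/K.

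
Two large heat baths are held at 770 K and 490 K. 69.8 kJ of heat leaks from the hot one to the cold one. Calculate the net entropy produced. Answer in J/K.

ΔS_hot = −Q/T_H = −69800/770 = -90.65 J/K and ΔS_cold = +Q/T_C = 69800/490 = 142.4 J/K.
ΔS_total = -90.65 + 142.4 = 51.8 J/K, positive as the second law requires.

ΔS_total = 51.8 J/K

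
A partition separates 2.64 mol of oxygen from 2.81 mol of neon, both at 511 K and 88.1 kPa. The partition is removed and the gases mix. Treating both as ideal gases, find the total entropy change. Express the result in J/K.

Mole fractions: x_A = 2.64/5.45 = 0.484, x_B = 0.516.
ΔS_mix = −R(n_A ln x_A + n_B ln x_B) = −8.314 × (2.64 ln 0.484 + 2.81 ln 0.516) = 31.4 J/K.

ΔS_mix = 31.4 J/K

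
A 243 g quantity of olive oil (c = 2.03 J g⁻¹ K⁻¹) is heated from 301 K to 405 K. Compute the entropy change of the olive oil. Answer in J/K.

ΔS = ∫dQ_rev/T = m c ln(T₂/T₁) = 243 × 2.03 × ln(405/301) = 146 J/K.

ΔS = 146 J/K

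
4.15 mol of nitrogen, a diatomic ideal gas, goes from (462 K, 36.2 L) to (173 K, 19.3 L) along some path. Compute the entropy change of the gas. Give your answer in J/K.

Entropy is a state function: ΔS = nC_V ln(T₂/T₁) + nR ln(V₂/V₁), with C_V = 5R/2 = 20.79 J mol⁻¹ K⁻¹ for a diatomic ideal gas.
ΔS = 4.15 × [20.79 × ln(173/462) + 8.314 × ln(19.3/36.2)] = -106 J/K.

ΔS = -106 J/K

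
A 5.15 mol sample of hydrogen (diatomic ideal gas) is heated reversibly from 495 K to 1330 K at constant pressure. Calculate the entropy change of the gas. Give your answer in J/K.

ΔS = 148 J/K

At constant pressure, ΔS = nC_p ln(T₂/T₁) with C_p = 7R/2 = 29.1 J mol⁻¹ K⁻¹.
ΔS = 5.15 × 29.1 × ln(1330/495) = 148 J/K.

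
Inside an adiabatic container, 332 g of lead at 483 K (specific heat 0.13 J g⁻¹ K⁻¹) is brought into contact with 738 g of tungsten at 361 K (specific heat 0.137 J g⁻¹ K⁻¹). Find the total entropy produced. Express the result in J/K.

ΔS_total = 1.33 J/K

Energy balance: T_f = (m₁c₁T₁ + m₂c₂T₂)/(m₁c₁ + m₂c₂) = 397.5 K.
ΔS₁ = m₁c₁ ln(T_f/T₁) = 43.16 × ln(397.5/483) = -8.409 J/K.
ΔS₂ = m₂c₂ ln(T_f/T₂) = 101.106 × ln(397.5/361) = 9.738 J/K.
ΔS_total = -8.409 + 9.738 = 1.33 J/K.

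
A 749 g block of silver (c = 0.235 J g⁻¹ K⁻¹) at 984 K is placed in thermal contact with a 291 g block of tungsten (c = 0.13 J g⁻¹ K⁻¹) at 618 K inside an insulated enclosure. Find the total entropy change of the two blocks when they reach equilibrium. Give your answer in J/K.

ΔS_total = 3.04 J/K

Energy balance: T_f = (m₁c₁T₁ + m₂c₂T₂)/(m₁c₁ + m₂c₂) = 919.25 K.
ΔS₁ = m₁c₁ ln(T_f/T₁) = 176.015 × ln(919.25/984) = -11.98 J/K.
ΔS₂ = m₂c₂ ln(T_f/T₂) = 37.83 × ln(919.25/618) = 15.02 J/K.
ΔS_total = -11.98 + 15.02 = 3.04 J/K.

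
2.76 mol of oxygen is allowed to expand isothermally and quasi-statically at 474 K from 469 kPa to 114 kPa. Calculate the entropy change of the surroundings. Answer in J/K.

For an isothermal ideal gas ΔS_gas = nR ln(P₁/P₂) = 2.76 × 8.314 × ln(469/114) = 32.5 J/K.
The process is reversible, so ΔS_surr = −ΔS_gas = -32.5 J/K and ΔS_universe = 0.

ΔS_surr = -32.5 J/K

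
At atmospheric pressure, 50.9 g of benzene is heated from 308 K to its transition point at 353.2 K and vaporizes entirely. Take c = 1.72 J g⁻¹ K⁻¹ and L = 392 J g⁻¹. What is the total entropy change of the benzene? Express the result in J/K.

Warming step: ΔS₁ = m c ln(T_tr/T_i) = 50.9 × 1.72 × ln(353.2/308) = 11.99 J/K.
Phase change: ΔS₂ = +mL/T_tr = 50.9 × 392 / 353.2 = 56.49 J/K.
ΔS_total = (11.99) + (56.49) = 68.5 J/K.

ΔS = 68.5 J/K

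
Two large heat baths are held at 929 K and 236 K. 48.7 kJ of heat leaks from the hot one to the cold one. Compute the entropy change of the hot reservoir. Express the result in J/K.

ΔS_hot = -52.4 J/K

The hot reservoir loses heat Q, so ΔS_hot = −Q/T_H = −48700/929 = -52.4 J/K.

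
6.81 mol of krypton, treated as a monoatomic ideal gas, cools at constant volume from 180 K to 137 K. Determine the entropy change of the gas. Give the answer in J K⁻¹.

ΔS = -23.2 J/K

At constant volume, ΔS = nC_V ln(T₂/T₁) with C_V = 3R/2 = 12.47 J mol⁻¹ K⁻¹.
ΔS = 6.81 × 12.47 × ln(137/180) = -23.2 J/K.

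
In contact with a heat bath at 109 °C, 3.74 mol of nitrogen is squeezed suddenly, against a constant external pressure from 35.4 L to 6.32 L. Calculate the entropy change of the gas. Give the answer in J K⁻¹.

Entropy is a state function, so ΔS_gas depends only on the end states.
For an isothermal ideal gas ΔS_gas = nR ln(V₂/V₁) = 3.74 × 8.314 × ln(6.32/35.4) = -53.6 J/K.

ΔS_gas = -53.6 J/K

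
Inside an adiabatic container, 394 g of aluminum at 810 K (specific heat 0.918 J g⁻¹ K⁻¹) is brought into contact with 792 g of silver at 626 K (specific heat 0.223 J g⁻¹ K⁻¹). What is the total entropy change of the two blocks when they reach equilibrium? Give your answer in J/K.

ΔS_total = 3.82 J/K

Energy balance: T_f = (m₁c₁T₁ + m₂c₂T₂)/(m₁c₁ + m₂c₂) = 749.63 K.
ΔS₁ = m₁c₁ ln(T_f/T₁) = 361.692 × ln(749.63/810) = -28.01 J/K.
ΔS₂ = m₂c₂ ln(T_f/T₂) = 176.616 × ln(749.63/626) = 31.83 J/K.
ΔS_total = -28.01 + 31.83 = 3.82 J/K.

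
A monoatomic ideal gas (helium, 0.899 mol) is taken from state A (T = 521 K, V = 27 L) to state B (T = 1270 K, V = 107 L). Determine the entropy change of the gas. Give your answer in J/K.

Entropy is a state function: ΔS = nC_V ln(T₂/T₁) + nR ln(V₂/V₁), with C_V = 3R/2 = 12.47 J mol⁻¹ K⁻¹ for a monoatomic ideal gas.
ΔS = 0.899 × [12.47 × ln(1270/521) + 8.314 × ln(107/27)] = 20.3 J/K.

ΔS = 20.3 J/K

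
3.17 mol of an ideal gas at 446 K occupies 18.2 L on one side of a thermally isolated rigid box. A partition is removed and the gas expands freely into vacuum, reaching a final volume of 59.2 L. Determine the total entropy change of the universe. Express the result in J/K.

ΔS_universe = 31.1 J/K

No heat is exchanged and no work is done, so the ideal-gas temperature stays constant.
Entropy is a state function; using a reversible isothermal path, ΔS_gas = nR ln(V₂/V₁) = 3.17 × 8.314 × ln(59.2/18.2) = 31.1 J/K.
The insulated surroundings exchange no heat, so ΔS_surr = 0 and ΔS_universe = ΔS_gas.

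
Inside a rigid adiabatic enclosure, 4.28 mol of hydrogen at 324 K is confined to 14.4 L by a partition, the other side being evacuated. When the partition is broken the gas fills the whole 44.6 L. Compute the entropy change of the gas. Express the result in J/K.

ΔS_gas = 40.2 J/K

No heat is exchanged and no work is done, so the ideal-gas temperature stays constant.
Entropy is a state function; using a reversible isothermal path, ΔS_gas = nR ln(V₂/V₁) = 4.28 × 8.314 × ln(44.6/14.4) = 40.2 J/K.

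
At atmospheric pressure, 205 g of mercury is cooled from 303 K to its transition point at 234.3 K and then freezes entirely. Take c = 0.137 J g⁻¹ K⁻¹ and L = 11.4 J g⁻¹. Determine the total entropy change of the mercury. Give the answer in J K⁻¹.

ΔS = -17.2 J/K

Cooling step: ΔS₁ = m c ln(T_tr/T_i) = 205 × 0.137 × ln(234.3/303) = -7.222 J/K.
Phase change: ΔS₂ = −mL/T_tr = −205 × 11.4 / 234.3 = -9.974 J/K.
ΔS_total = (-7.222) + (-9.974) = -17.2 J/K.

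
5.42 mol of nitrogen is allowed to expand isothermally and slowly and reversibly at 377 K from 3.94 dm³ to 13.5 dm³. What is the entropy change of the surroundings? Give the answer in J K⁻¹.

ΔS_surr = -55.5 J/K

For an isothermal ideal gas ΔS_gas = nR ln(V₂/V₁) = 5.42 × 8.314 × ln(13.5/3.94) = 55.5 J/K.
The process is reversible, so ΔS_surr = −ΔS_gas = -55.5 J/K and ΔS_universe = 0.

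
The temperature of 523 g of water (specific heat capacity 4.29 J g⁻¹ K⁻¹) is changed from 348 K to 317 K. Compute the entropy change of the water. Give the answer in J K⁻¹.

ΔS = -209 J/K

ΔS = ∫dQ_rev/T = m c ln(T₂/T₁) = 523 × 4.29 × ln(317/348) = -209 J/K.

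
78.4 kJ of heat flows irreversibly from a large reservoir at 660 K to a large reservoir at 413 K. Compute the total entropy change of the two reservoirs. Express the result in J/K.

ΔS_hot = −Q/T_H = −78400/660 = -118.8 J/K and ΔS_cold = +Q/T_C = 78400/413 = 189.8 J/K.
ΔS_total = -118.8 + 189.8 = 71 J/K, positive as the second law requires.

ΔS_total = 71 J/K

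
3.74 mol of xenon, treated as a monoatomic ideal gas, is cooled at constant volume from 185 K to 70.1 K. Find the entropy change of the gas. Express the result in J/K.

ΔS = -45.3 J/K

At constant volume, ΔS = nC_V ln(T₂/T₁) with C_V = 3R/2 = 12.47 J mol⁻¹ K⁻¹.
ΔS = 3.74 × 12.47 × ln(70.1/185) = -45.3 J/K.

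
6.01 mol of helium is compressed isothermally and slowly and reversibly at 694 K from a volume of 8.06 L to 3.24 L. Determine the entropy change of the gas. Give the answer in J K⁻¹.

For an isothermal ideal gas ΔS_gas = nR ln(V₂/V₁) = 6.01 × 8.314 × ln(3.24/8.06) = -45.5 J/K.

ΔS_gas = -45.5 J/K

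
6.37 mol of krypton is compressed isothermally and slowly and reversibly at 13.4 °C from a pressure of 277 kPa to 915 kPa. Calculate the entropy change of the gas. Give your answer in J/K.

For an isothermal ideal gas ΔS_gas = nR ln(P₁/P₂) = 6.37 × 8.314 × ln(277/915) = -63.3 J/K.

ΔS_gas = -63.3 J/K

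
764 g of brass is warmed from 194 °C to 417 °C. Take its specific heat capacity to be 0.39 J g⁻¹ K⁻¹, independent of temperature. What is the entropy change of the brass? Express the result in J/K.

ΔS = 116 J/K

In kelvin: T₁ = 467.15 K, T₂ = 690.15 K. ΔS = ∫dQ_rev/T = m c ln(T₂/T₁) = 764 × 0.39 × ln(690.15/467.15) = 116 J/K.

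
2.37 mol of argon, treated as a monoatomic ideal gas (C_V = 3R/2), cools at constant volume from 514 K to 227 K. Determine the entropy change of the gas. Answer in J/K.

ΔS = -24.2 J/K

At constant volume, ΔS = nC_V ln(T₂/T₁) with C_V = 3R/2 = 12.47 J mol⁻¹ K⁻¹.
ΔS = 2.37 × 12.47 × ln(227/514) = -24.2 J/K.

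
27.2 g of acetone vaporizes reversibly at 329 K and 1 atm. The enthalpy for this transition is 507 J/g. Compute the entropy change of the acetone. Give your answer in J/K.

Heat absorbed by the substance: Q = mL = 27.2 × 507 = 13790.4 J.
At constant T, ΔS = Q_rev/T = 13790.4 / 329 = 41.9 J/K.

ΔS = 41.9 J/K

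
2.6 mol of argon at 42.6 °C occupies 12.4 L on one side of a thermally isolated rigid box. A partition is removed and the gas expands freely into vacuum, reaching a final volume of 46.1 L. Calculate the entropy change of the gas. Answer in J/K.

ΔS_gas = 28.4 J/K

For an ideal gas in free expansion Q = 0 and W = 0, so T is unchanged.
Entropy is a state function; using a reversible isothermal path, ΔS_gas = nR ln(V₂/V₁) = 2.6 × 8.314 × ln(46.1/12.4) = 28.4 J/K.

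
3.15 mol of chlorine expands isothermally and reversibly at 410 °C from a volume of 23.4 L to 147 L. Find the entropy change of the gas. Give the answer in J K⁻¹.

For an isothermal ideal gas ΔS_gas = nR ln(V₂/V₁) = 3.15 × 8.314 × ln(147/23.4) = 48.1 J/K.

ΔS_gas = 48.1 J/K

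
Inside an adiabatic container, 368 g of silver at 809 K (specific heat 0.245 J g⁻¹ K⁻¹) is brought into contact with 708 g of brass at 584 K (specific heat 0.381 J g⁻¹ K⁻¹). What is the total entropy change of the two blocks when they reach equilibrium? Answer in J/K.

ΔS_total = 3.78 J/K

Energy balance: T_f = (m₁c₁T₁ + m₂c₂T₂)/(m₁c₁ + m₂c₂) = 640.36 K.
ΔS₁ = m₁c₁ ln(T_f/T₁) = 90.16 × ln(640.36/809) = -21.076 J/K.
ΔS₂ = m₂c₂ ln(T_f/T₂) = 269.748 × ln(640.36/584) = 24.854 J/K.
ΔS_total = -21.076 + 24.854 = 3.78 J/K.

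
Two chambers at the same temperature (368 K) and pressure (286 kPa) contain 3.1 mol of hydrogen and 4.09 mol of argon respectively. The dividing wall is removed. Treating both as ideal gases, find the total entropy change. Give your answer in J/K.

ΔS_mix = 40.9 J/K

Mole fractions: x_A = 3.1/7.19 = 0.431, x_B = 0.569.
ΔS_mix = −R(n_A ln x_A + n_B ln x_B) = −8.314 × (3.1 ln 0.431 + 4.09 ln 0.569) = 40.9 J/K.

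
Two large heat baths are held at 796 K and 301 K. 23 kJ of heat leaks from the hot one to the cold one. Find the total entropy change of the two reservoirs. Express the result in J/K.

ΔS_total = 47.5 J/K

ΔS_hot = −Q/T_H = −23000/796 = -28.89 J/K and ΔS_cold = +Q/T_C = 23000/301 = 76.41 J/K.
ΔS_total = -28.89 + 76.41 = 47.5 J/K, positive as the second law requires.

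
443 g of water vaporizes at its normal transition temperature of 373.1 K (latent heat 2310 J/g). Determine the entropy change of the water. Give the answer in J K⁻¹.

Heat absorbed by the substance: Q = mL = 443 × 2310 = 1023330 J.
At constant T, ΔS = Q_rev/T = 1023330 / 373.1 = 2740 J/K.

ΔS = 2740 J/K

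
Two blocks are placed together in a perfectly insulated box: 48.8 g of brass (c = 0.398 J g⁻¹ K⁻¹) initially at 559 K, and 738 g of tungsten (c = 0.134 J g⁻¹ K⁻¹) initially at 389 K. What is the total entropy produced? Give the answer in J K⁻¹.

ΔS_total = 1.16 J/K

Energy balance: T_f = (m₁c₁T₁ + m₂c₂T₂)/(m₁c₁ + m₂c₂) = 416.91 K.
ΔS₁ = m₁c₁ ln(T_f/T₁) = 19.4224 × ln(416.91/559) = -5.696 J/K.
ΔS₂ = m₂c₂ ln(T_f/T₂) = 98.892 × ln(416.91/389) = 6.852 J/K.
ΔS_total = -5.696 + 6.852 = 1.16 J/K.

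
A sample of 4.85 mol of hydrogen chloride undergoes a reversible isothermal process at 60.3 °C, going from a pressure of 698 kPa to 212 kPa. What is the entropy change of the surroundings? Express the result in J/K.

For an isothermal ideal gas ΔS_gas = nR ln(P₁/P₂) = 4.85 × 8.314 × ln(698/212) = 48.1 J/K.
The process is reversible, so ΔS_surr = −ΔS_gas = -48.1 J/K and ΔS_universe = 0.

ΔS_surr = -48.1 J/K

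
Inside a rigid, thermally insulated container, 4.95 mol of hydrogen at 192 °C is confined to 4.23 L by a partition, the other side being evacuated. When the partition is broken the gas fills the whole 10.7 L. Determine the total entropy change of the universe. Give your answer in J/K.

ΔS_universe = 38.2 J/K

No heat is exchanged and no work is done, so the ideal-gas temperature stays constant.
Entropy is a state function; using a reversible isothermal path, ΔS_gas = nR ln(V₂/V₁) = 4.95 × 8.314 × ln(10.7/4.23) = 38.2 J/K.
The insulated surroundings exchange no heat, so ΔS_surr = 0 and ΔS_universe = ΔS_gas.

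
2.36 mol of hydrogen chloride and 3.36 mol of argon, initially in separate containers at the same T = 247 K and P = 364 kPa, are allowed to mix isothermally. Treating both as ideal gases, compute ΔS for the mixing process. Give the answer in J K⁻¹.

ΔS_mix = 32.2 J/K

Mole fractions: x_A = 2.36/5.72 = 0.413, x_B = 0.587.
ΔS_mix = −R(n_A ln x_A + n_B ln x_B) = −8.314 × (2.36 ln 0.413 + 3.36 ln 0.587) = 32.2 J/K.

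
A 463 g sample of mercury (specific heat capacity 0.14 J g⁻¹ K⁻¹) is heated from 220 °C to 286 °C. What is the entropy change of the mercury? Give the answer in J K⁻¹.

ΔS = 8.14 J/K

In kelvin: T₁ = 493.15 K, T₂ = 559.15 K. ΔS = ∫dQ_rev/T = m c ln(T₂/T₁) = 463 × 0.14 × ln(559.15/493.15) = 8.14 J/K.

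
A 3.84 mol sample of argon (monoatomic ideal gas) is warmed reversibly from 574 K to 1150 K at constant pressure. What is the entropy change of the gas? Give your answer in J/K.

ΔS = 55.5 J/K

At constant pressure, ΔS = nC_p ln(T₂/T₁) with C_p = 5R/2 = 20.79 J mol⁻¹ K⁻¹.
ΔS = 3.84 × 20.79 × ln(1150/574) = 55.5 J/K.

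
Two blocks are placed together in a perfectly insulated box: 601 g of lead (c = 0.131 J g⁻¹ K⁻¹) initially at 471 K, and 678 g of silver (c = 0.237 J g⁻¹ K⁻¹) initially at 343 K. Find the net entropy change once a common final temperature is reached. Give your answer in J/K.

Energy balance: T_f = (m₁c₁T₁ + m₂c₂T₂)/(m₁c₁ + m₂c₂) = 385.09 K.
ΔS₁ = m₁c₁ ln(T_f/T₁) = 78.731 × ln(385.09/471) = -15.85 J/K.
ΔS₂ = m₂c₂ ln(T_f/T₂) = 160.686 × ln(385.09/343) = 18.6 J/K.
ΔS_total = -15.85 + 18.6 = 2.75 J/K.

ΔS_total = 2.75 J/K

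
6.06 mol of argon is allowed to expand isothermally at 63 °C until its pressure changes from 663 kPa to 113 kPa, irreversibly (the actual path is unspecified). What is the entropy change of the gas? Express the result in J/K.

ΔS_gas = 89.1 J/K

Entropy is a state function, so ΔS_gas depends only on the end states.
For an isothermal ideal gas ΔS_gas = nR ln(P₁/P₂) = 6.06 × 8.314 × ln(663/113) = 89.1 J/K.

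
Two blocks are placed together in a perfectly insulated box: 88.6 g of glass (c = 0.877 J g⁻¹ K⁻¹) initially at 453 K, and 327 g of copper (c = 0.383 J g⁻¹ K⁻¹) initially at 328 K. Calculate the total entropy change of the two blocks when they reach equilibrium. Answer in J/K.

ΔS_total = 2.55 J/K

Energy balance: T_f = (m₁c₁T₁ + m₂c₂T₂)/(m₁c₁ + m₂c₂) = 375.86 K.
ΔS₁ = m₁c₁ ln(T_f/T₁) = 77.7022 × ln(375.86/453) = -14.51 J/K.
ΔS₂ = m₂c₂ ln(T_f/T₂) = 125.241 × ln(375.86/328) = 17.06 J/K.
ΔS_total = -14.51 + 17.06 = 2.55 J/K.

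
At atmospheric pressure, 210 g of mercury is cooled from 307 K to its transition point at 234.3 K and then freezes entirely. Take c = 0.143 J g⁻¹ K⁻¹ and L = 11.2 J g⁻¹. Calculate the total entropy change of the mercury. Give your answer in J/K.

ΔS = -18.2 J/K

Cooling step: ΔS₁ = m c ln(T_tr/T_i) = 210 × 0.143 × ln(234.3/307) = -8.115 J/K.
Phase change: ΔS₂ = −mL/T_tr = −210 × 11.2 / 234.3 = -10.04 J/K.
ΔS_total = (-8.115) + (-10.04) = -18.2 J/K.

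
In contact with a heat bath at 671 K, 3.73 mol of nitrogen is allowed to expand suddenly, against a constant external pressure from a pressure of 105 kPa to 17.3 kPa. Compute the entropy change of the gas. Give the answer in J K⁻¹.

Entropy is a state function, so ΔS_gas depends only on the end states.
For an isothermal ideal gas ΔS_gas = nR ln(P₁/P₂) = 3.73 × 8.314 × ln(105/17.3) = 55.9 J/K.

ΔS_gas = 55.9 J/K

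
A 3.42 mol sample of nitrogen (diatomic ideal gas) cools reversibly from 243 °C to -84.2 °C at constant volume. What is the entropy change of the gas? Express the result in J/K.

In kelvin: T₁ = 516.15 K, T₂ = 188.95 K. At constant volume, ΔS = nC_V ln(T₂/T₁) with C_V = 5R/2 = 20.79 J mol⁻¹ K⁻¹.
ΔS = 3.42 × 20.79 × ln(188.95/516.15) = -71.4 J/K.

ΔS = -71.4 J/K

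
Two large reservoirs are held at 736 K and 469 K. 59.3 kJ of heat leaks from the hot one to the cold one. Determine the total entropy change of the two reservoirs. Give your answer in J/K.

ΔS_total = 45.9 J/K

ΔS_hot = −Q/T_H = −59300/736 = -80.571 J/K and ΔS_cold = +Q/T_C = 59300/469 = 126.44 J/K.
ΔS_total = -80.571 + 126.44 = 45.9 J/K, positive as the second law requires.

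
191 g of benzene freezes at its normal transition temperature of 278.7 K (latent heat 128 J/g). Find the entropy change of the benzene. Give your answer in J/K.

ΔS = -87.7 J/K

Heat released by the substance: Q = −mL = −191 × 128 = −24448 J.
At constant T, ΔS = Q_rev/T = −24448 / 278.7 = -87.7 J/K.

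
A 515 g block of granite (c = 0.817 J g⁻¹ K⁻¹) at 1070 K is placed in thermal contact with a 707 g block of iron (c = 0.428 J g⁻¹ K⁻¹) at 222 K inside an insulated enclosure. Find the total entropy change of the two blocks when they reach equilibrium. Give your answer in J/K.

Energy balance: T_f = (m₁c₁T₁ + m₂c₂T₂)/(m₁c₁ + m₂c₂) = 715.26 K.
ΔS₁ = m₁c₁ ln(T_f/T₁) = 420.755 × ln(715.26/1070) = -169.47 J/K.
ΔS₂ = m₂c₂ ln(T_f/T₂) = 302.596 × ln(715.26/222) = 354.03 J/K.
ΔS_total = -169.47 + 354.03 = 185 J/K.

ΔS_total = 185 J/K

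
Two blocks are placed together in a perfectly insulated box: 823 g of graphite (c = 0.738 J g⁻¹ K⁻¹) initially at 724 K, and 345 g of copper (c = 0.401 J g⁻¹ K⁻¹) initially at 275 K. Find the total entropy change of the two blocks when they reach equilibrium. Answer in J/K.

ΔS_total = 42.8 J/K

Energy balance: T_f = (m₁c₁T₁ + m₂c₂T₂)/(m₁c₁ + m₂c₂) = 640.7 K.
ΔS₁ = m₁c₁ ln(T_f/T₁) = 607.374 × ln(640.7/724) = -74.24 J/K.
ΔS₂ = m₂c₂ ln(T_f/T₂) = 138.345 × ln(640.7/275) = 117 J/K.
ΔS_total = -74.24 + 117 = 42.8 J/K.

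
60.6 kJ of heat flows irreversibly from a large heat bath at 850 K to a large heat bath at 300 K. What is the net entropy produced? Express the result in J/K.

ΔS_total = 131 J/K

ΔS_hot = −Q/T_H = −60600/850 = -71.29 J/K and ΔS_cold = +Q/T_C = 60600/300 = 202 J/K.
ΔS_total = -71.29 + 202 = 131 J/K, positive as the second law requires.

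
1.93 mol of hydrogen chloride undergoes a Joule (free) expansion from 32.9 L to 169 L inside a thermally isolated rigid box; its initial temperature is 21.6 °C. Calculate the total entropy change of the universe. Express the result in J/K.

ΔS_universe = 26.3 J/K

For an ideal gas in free expansion Q = 0 and W = 0, so T is unchanged.
Entropy is a state function; using a reversible isothermal path, ΔS_gas = nR ln(V₂/V₁) = 1.93 × 8.314 × ln(169/32.9) = 26.3 J/K.
The insulated surroundings exchange no heat, so ΔS_surr = 0 and ΔS_universe = ΔS_gas.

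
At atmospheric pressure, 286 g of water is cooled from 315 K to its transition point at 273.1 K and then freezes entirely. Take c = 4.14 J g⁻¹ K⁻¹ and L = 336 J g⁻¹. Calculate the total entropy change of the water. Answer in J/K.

Cooling step: ΔS₁ = m c ln(T_tr/T_i) = 286 × 4.14 × ln(273.1/315) = -169 J/K.
Phase change: ΔS₂ = −mL/T_tr = −286 × 336 / 273.1 = -351.9 J/K.
ΔS_total = (-169) + (-351.9) = -521 J/K.

ΔS = -521 J/K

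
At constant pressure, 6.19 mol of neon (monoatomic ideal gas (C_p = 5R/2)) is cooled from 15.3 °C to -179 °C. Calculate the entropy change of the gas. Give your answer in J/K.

In kelvin: T₁ = 288.45 K, T₂ = 94.15 K. At constant pressure, ΔS = nC_p ln(T₂/T₁) with C_p = 5R/2 = 20.79 J mol⁻¹ K⁻¹.
ΔS = 6.19 × 20.79 × ln(94.15/288.45) = -144 J/K.

ΔS = -144 J/K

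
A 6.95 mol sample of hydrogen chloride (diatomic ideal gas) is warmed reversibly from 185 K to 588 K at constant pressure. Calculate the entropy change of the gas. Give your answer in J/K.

ΔS = 234 J/K

At constant pressure, ΔS = nC_p ln(T₂/T₁) with C_p = 7R/2 = 29.1 J mol⁻¹ K⁻¹.
ΔS = 6.95 × 29.1 × ln(588/185) = 234 J/K.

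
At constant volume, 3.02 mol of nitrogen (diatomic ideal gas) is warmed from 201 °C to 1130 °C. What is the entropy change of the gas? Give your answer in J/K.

ΔS = 68.1 J/K

In kelvin: T₁ = 474.15 K, T₂ = 1403.15 K. At constant volume, ΔS = nC_V ln(T₂/T₁) with C_V = 5R/2 = 20.79 J mol⁻¹ K⁻¹.
ΔS = 3.02 × 20.79 × ln(1403.15/474.15) = 68.1 J/K.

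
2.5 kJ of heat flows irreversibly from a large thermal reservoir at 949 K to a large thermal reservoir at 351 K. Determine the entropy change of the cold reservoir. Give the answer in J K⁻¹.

The cold reservoir gains heat Q, so ΔS_cold = +Q/T_C = 2500/351 = 7.12 J/K.

ΔS_cold = 7.12 J/K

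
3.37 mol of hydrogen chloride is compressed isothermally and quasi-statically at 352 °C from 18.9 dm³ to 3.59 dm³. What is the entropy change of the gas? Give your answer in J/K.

ΔS_gas = -46.5 J/K

For an isothermal ideal gas ΔS_gas = nR ln(V₂/V₁) = 3.37 × 8.314 × ln(3.59/18.9) = -46.5 J/K.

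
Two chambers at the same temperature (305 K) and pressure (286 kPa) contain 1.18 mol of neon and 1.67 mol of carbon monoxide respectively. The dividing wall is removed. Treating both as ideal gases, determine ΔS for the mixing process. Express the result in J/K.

Mole fractions: x_A = 1.18/2.85 = 0.414, x_B = 0.586.
ΔS_mix = −R(n_A ln x_A + n_B ln x_B) = −8.314 × (1.18 ln 0.414 + 1.67 ln 0.586) = 16.1 J/K.

ΔS_mix = 16.1 J/K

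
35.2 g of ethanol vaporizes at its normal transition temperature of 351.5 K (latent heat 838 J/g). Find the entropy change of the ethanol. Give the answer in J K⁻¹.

Heat absorbed by the substance: Q = mL = 35.2 × 838 = 29497.6 J.
At constant T, ΔS = Q_rev/T = 29497.6 / 351.5 = 83.9 J/K.

ΔS = 83.9 J/K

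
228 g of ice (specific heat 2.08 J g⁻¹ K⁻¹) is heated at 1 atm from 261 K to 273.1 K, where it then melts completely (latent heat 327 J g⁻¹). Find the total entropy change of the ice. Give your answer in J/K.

Warming step: ΔS₁ = m c ln(T_tr/T_i) = 228 × 2.08 × ln(273.1/261) = 21.49 J/K.
Phase change: ΔS₂ = +mL/T_tr = 228 × 327 / 273.1 = 273 J/K.
ΔS_total = (21.49) + (273) = 294 J/K.

ΔS = 294 J/K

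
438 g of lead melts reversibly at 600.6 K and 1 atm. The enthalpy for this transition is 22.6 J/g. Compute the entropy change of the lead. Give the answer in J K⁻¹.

Heat absorbed by the substance: Q = mL = 438 × 22.6 = 9898.8 J.
At constant T, ΔS = Q_rev/T = 9898.8 / 600.6 = 16.5 J/K.

ΔS = 16.5 J/K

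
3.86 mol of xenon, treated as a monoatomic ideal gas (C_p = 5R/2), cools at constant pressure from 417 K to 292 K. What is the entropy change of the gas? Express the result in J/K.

ΔS = -28.6 J/K

At constant pressure, ΔS = nC_p ln(T₂/T₁) with C_p = 5R/2 = 20.79 J mol⁻¹ K⁻¹.
ΔS = 3.86 × 20.79 × ln(292/417) = -28.6 J/K.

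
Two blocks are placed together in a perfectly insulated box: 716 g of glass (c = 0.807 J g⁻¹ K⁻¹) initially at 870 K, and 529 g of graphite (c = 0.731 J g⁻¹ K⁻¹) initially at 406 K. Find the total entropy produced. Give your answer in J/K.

Energy balance: T_f = (m₁c₁T₁ + m₂c₂T₂)/(m₁c₁ + m₂c₂) = 683.97 K.
ΔS₁ = m₁c₁ ln(T_f/T₁) = 577.812 × ln(683.97/870) = -139 J/K.
ΔS₂ = m₂c₂ ln(T_f/T₂) = 386.699 × ln(683.97/406) = 201.7 J/K.
ΔS_total = -139 + 201.7 = 62.7 J/K.

ΔS_total = 62.7 J/K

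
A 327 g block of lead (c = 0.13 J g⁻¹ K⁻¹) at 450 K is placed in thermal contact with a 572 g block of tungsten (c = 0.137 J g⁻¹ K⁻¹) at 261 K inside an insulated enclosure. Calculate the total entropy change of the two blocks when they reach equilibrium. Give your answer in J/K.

Energy balance: T_f = (m₁c₁T₁ + m₂c₂T₂)/(m₁c₁ + m₂c₂) = 327.47 K.
ΔS₁ = m₁c₁ ln(T_f/T₁) = 42.51 × ln(327.47/450) = -13.51 J/K.
ΔS₂ = m₂c₂ ln(T_f/T₂) = 78.364 × ln(327.47/261) = 17.78 J/K.
ΔS_total = -13.51 + 17.78 = 4.27 J/K.

ΔS_total = 4.27 J/K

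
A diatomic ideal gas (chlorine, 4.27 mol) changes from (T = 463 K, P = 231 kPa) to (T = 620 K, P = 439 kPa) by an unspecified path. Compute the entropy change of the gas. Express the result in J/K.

ΔS = 13.5 J/K

ΔS = nC_p ln(T₂/T₁) − nR ln(P₂/P₁), with C_p = 7R/2 = 29.1 J mol⁻¹ K⁻¹ for a diatomic ideal gas.
ΔS = 4.27 × [29.1 × ln(620/463) − 8.314 × ln(439/231)] = 13.5 J/K.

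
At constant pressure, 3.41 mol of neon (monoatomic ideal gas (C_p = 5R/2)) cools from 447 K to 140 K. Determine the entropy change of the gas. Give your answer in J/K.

ΔS = -82.3 J/K

At constant pressure, ΔS = nC_p ln(T₂/T₁) with C_p = 5R/2 = 20.79 J mol⁻¹ K⁻¹.
ΔS = 3.41 × 20.79 × ln(140/447) = -82.3 J/K.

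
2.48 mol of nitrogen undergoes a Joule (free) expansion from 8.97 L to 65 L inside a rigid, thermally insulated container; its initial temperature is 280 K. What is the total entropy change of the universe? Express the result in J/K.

ΔS_universe = 40.8 J/K

No heat is exchanged and no work is done, so the ideal-gas temperature stays constant.
Entropy is a state function; using a reversible isothermal path, ΔS_gas = nR ln(V₂/V₁) = 2.48 × 8.314 × ln(65/8.97) = 40.8 J/K.
The insulated surroundings exchange no heat, so ΔS_surr = 0 and ΔS_universe = ΔS_gas.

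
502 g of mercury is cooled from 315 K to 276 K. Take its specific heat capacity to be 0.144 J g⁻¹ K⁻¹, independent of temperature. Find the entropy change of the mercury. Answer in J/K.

ΔS = ∫dQ_rev/T = m c ln(T₂/T₁) = 502 × 0.144 × ln(276/315) = -9.55 J/K.

ΔS = -9.55 J/K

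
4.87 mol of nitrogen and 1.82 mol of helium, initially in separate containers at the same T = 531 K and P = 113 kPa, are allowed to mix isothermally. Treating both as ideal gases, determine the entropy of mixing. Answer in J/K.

Mole fractions: x_A = 4.87/6.69 = 0.728, x_B = 0.272.
ΔS_mix = −R(n_A ln x_A + n_B ln x_B) = −8.314 × (4.87 ln 0.728 + 1.82 ln 0.272) = 32.6 J/K.

ΔS_mix = 32.6 J/K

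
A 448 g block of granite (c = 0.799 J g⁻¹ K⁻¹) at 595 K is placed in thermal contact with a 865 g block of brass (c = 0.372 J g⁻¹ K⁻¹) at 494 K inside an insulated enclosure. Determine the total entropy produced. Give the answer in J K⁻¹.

ΔS_total = 2.92 J/K

Energy balance: T_f = (m₁c₁T₁ + m₂c₂T₂)/(m₁c₁ + m₂c₂) = 547.19 K.
ΔS₁ = m₁c₁ ln(T_f/T₁) = 357.952 × ln(547.19/595) = -29.986 J/K.
ΔS₂ = m₂c₂ ln(T_f/T₂) = 321.78 × ln(547.19/494) = 32.904 J/K.
ΔS_total = -29.986 + 32.904 = 2.92 J/K.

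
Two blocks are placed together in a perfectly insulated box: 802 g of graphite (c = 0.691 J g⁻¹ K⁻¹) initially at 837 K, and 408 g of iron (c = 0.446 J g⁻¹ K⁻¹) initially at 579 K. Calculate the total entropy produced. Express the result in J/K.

ΔS_total = 8.72 J/K

Energy balance: T_f = (m₁c₁T₁ + m₂c₂T₂)/(m₁c₁ + m₂c₂) = 773.23 K.
ΔS₁ = m₁c₁ ln(T_f/T₁) = 554.182 × ln(773.23/837) = -43.92 J/K.
ΔS₂ = m₂c₂ ln(T_f/T₂) = 181.968 × ln(773.23/579) = 52.64 J/K.
ΔS_total = -43.92 + 52.64 = 8.72 J/K.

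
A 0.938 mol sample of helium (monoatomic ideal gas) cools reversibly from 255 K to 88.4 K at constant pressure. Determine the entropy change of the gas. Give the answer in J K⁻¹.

ΔS = -20.7 J/K

At constant pressure, ΔS = nC_p ln(T₂/T₁) with C_p = 5R/2 = 20.79 J mol⁻¹ K⁻¹.
ΔS = 0.938 × 20.79 × ln(88.4/255) = -20.7 J/K.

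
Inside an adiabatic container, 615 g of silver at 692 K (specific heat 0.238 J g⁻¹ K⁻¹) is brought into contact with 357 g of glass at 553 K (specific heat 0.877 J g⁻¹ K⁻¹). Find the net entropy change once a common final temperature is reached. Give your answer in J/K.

ΔS_total = 2.57 J/K

Energy balance: T_f = (m₁c₁T₁ + m₂c₂T₂)/(m₁c₁ + m₂c₂) = 597.28 K.
ΔS₁ = m₁c₁ ln(T_f/T₁) = 146.37 × ln(597.28/692) = -21.55 J/K.
ΔS₂ = m₂c₂ ln(T_f/T₂) = 313.089 × ln(597.28/553) = 24.12 J/K.
ΔS_total = -21.55 + 24.12 = 2.57 J/K.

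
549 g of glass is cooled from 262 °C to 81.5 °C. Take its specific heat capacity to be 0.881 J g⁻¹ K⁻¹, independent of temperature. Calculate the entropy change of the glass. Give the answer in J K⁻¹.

In kelvin: T₁ = 535.15 K, T₂ = 354.65 K. ΔS = ∫dQ_rev/T = m c ln(T₂/T₁) = 549 × 0.881 × ln(354.65/535.15) = -199 J/K.

ΔS = -199 J/K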